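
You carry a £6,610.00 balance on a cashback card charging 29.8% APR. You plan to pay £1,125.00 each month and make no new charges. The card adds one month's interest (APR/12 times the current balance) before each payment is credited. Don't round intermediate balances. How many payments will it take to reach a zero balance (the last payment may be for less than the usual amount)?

Monthly rate r = 29.8%/12 = 2.48333% = 0.0248333.
Recurrence: B ← B·(1+r) − £1,125.00.
Month 1: interest £164.15; balance after payment £5,649.15.
Month 2: interest £140.29; balance after payment £4,664.44.
Closed form: n = −ln(1 − rB₀/P)/ln(1+r) = −ln(0.85409)/ln(1.02483) ≈ 6.430, so the balance reaches zero during payment 7.

7 payments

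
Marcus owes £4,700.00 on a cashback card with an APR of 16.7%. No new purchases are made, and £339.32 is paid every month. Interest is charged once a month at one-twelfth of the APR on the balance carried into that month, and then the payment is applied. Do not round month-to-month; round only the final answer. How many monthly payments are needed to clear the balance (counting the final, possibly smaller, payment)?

Monthly rate r = 16.7%/12 = 1.39167% = 0.0139167.
Recurrence: B ← B·(1+r) − £339.32.
Month 1: interest £65.41; balance after payment £4,426.09.
Month 2: interest £61.60; balance after payment £4,148.36.
Closed form: n = −ln(1 − rB₀/P)/ln(1+r) = −ln(0.80724)/ln(1.01392) ≈ 15.494, so the balance reaches zero during payment 16.

16 months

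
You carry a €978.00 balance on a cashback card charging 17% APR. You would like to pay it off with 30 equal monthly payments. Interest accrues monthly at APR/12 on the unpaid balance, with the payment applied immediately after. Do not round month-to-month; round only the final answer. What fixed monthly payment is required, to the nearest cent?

Monthly rate r = 17%/12 = 1.41667% = 0.0141667.
Level-payment amortization: P = B₀·r / (1 − (1+r)^(−n)) = 978.00·0.0141667 / (1 − 1.01417^(−30)).
Denominator 1 − (1+r)^(−30) = 0.344277578.
P = 13.855 / 0.344277578 ≈ 40.24.

€40.24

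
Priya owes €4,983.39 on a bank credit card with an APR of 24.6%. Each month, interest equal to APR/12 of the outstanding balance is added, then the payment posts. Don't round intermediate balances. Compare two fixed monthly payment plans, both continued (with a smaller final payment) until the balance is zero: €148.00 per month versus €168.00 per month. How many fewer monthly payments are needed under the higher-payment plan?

Monthly rate r = 24.6%/12 = 2.05% = 0.0205.
At €148.00/mo: n = ⌈−ln(1 − rB₀/P)/ln(1+r)⌉ = 58 payments (last €112.30); total interest = total paid − €4,983.39 = €3,564.91.
At €168.00/mo: 47 payments (last €27.26); total interest €2,771.87.
Payments saved = 58 − 47 = 11.

11 fewer payments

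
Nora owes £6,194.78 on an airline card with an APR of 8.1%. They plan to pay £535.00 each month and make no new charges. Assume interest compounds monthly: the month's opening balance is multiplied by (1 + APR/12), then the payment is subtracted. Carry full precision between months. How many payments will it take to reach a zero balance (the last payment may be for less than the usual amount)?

Monthly rate r = 8.1%/12 = 0.675% = 0.00675.
Recurrence: B ← B·(1+r) − £535.00.
Month 1: interest £41.81; balance after payment £5,701.59.
Month 2: interest £38.49; balance after payment £5,205.08.
Closed form: n = −ln(1 − rB₀/P)/ln(1+r) = −ln(0.92184)/ln(1.00675) ≈ 12.097, so the balance reaches zero during payment 13.

13 payments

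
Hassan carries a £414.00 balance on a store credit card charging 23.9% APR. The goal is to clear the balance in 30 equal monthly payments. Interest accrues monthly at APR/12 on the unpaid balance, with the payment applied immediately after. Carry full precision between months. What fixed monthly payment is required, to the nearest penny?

£18.46

Monthly rate r = 23.9%/12 = 1.99167% = 0.0199167.
Level-payment amortization: P = B₀·r / (1 − (1+r)^(−n)) = 414.00·0.0199167 / (1 − 1.01992^(−30)).
Denominator 1 − (1+r)^(−30) = 0.446574281.
P = 8.2455 / 0.446574281 ≈ 18.46.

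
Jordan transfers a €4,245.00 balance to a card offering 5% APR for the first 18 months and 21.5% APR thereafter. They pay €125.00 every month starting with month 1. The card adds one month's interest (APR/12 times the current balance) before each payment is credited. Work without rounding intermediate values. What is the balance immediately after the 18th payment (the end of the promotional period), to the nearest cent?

Promo months 1–18 at r₀ = 5%/12 = 0.00416667; months 19+ at r₁ = 21.5%/12 = 0.0179167.
After month 18: iterate B ← B·(1+r₀) − €125.00 for 18 months → €2,243.42.

€2,243.42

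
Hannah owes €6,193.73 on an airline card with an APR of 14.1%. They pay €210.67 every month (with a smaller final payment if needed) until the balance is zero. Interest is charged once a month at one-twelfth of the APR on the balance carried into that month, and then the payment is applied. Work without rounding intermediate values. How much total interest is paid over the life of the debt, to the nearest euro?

Monthly rate r = 14.1%/12 = 1.175% = 0.01175.
Payoff takes n = ⌈−ln(1 − rB₀/P)/ln(1+r)⌉ = ⌈36.280⌉ = 37 payments; the last is €59.33.
Total paid = 36·€210.67 + €59.33 = €7,643.45.
Total interest = total paid − principal = €7,643.45 − €6,193.73 = €1,449.72.

€1,450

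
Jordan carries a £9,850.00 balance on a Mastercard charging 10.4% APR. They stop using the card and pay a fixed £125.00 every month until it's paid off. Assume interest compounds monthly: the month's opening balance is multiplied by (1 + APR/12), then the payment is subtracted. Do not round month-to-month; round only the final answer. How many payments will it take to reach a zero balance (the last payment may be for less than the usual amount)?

134 months

Monthly rate r = 10.4%/12 = 0.866667% = 0.00866667.
Recurrence: B ← B·(1+r) − £125.00.
Month 1: interest £85.37; balance after payment £9,810.37.
Month 2: interest £85.02; balance after payment £9,770.39.
Closed form: n = −ln(1 − rB₀/P)/ln(1+r) = −ln(0.31707)/ln(1.00867) ≈ 133.109, so the balance reaches zero during payment 134.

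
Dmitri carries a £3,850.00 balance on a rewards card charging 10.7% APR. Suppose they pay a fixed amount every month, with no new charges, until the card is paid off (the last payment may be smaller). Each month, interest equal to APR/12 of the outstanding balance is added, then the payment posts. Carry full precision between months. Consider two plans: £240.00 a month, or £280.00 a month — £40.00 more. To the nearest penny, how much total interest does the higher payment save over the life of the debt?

Monthly rate r = 10.7%/12 = 0.891667% = 0.00891667.
At £240.00/mo: n = ⌈−ln(1 − rB₀/P)/ln(1+r)⌉ = 18 payments (last £93.54); total interest = total paid − £3,850.00 = £323.54.
At £280.00/mo: 15 payments (last £205.80); total interest £275.80.
Interest saved = £323.54 − £275.80 = £47.74.

£47.74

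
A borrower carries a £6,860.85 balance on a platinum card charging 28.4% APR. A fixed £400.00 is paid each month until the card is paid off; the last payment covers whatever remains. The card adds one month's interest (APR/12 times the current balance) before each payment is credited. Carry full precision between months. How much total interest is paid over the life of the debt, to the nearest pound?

Monthly rate r = 28.4%/12 = 2.36667% = 0.0236667.
Payoff takes n = ⌈−ln(1 − rB₀/P)/ln(1+r)⌉ = ⌈22.263⌉ = 23 payments; the last is £106.31.
Total paid = 22·£400.00 + £106.31 = £8,906.31.
Total interest = total paid − principal = £8,906.31 − £6,860.85 = £2,045.46.

£2,045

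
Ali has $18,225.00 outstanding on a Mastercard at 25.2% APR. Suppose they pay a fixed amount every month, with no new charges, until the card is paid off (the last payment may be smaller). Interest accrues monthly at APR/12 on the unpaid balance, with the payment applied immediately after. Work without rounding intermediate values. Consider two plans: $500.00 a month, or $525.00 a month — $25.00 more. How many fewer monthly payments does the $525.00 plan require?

Monthly rate r = 25.2%/12 = 2.1% = 0.021.
At $500.00/mo: n = ⌈−ln(1 − rB₀/P)/ln(1+r)⌉ = 70 payments (last $388.04); total interest = total paid − $18,225.00 = $16,663.04.
At $525.00/mo: 63 payments (last $433.24); total interest $14,758.24.
Payments saved = 70 − 63 = 7.

7 fewer payments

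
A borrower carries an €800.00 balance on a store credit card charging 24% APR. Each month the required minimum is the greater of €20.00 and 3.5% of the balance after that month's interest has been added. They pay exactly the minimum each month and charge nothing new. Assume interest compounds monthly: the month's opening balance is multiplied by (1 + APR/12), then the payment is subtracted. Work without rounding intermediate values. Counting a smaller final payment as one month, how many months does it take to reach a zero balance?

Monthly rate r = 24%/12 = 2% = 0.02.
While 3.5% of the post-interest balance exceeds €20.00, each month B ← (B·(1+r))·(1 − 0.035), i.e. B shrinks by the factor (1+r)·0.965 = 0.9843.
This holds for months 1–23. Entering month 24 the balance is €555.93; 3.5% of the post-interest balance is now below €20.00, so the flat €20.00 minimum applies from here.
From month 24 a fixed €20.00 at rate r clears €555.93 in 41 more payments. Total: 23 + 41 = 64 months.

64 months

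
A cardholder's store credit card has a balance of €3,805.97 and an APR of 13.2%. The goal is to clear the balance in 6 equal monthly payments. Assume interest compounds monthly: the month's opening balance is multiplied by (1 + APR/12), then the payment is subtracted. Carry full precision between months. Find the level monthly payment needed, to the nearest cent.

Monthly rate r = 13.2%/12 = 1.1% = 0.011.
Level-payment amortization: P = B₀·r / (1 − (1+r)^(−n)) = 3805.97·0.011 / (1 − 1.011^(−6)).
Denominator 1 − (1+r)^(−6) = 0.063531731.
P = 41.8657 / 0.063531731 ≈ 658.97.

€658.97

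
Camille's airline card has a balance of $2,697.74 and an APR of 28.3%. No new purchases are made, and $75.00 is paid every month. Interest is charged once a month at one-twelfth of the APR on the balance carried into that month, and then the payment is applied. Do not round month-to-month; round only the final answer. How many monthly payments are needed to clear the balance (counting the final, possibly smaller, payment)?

81 payments

Monthly rate r = 28.3%/12 = 2.35833% = 0.0235833.
Recurrence: B ← B·(1+r) − $75.00.
Month 1: interest $63.62; balance after payment $2,686.36.
Month 2: interest $63.35; balance after payment $2,674.72.
Closed form: n = −ln(1 − rB₀/P)/ln(1+r) = −ln(0.15171)/ln(1.02358) ≈ 80.902, so the balance reaches zero during payment 81.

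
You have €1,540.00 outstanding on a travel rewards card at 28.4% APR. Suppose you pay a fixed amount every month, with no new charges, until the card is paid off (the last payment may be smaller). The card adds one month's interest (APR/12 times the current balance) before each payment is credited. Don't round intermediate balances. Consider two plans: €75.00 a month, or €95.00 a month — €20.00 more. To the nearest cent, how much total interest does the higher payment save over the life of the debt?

€168.17

Monthly rate r = 28.4%/12 = 2.36667% = 0.0236667.
At €75.00/mo: n = ⌈−ln(1 − rB₀/P)/ln(1+r)⌉ = 29 payments (last €33.88); total interest = total paid − €1,540.00 = €593.88.
At €95.00/mo: 21 payments (last €65.71); total interest €425.71.
Interest saved = €593.88 − €425.71 = €168.17.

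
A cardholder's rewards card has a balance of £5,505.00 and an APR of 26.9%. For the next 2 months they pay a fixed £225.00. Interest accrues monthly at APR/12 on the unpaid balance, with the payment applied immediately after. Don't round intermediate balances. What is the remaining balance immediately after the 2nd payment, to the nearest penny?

£5,299.53

Monthly rate r = 26.9%/12 = 2.24167% = 0.0224167.
Each month: B ← B·(1+r) − £225.00.
Month 1: interest £123.40; balance after payment £5,403.40.
Month 2: interest £121.13; balance after payment £5,299.53.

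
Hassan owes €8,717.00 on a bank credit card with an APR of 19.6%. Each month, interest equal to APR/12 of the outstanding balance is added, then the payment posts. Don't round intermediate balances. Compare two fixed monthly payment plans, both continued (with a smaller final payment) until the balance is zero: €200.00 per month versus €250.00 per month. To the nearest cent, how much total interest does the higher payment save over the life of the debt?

€2,356.38

Monthly rate r = 19.6%/12 = 1.63333% = 0.0163333.
At €200.00/mo: n = ⌈−ln(1 − rB₀/P)/ln(1+r)⌉ = 77 payments (last €161.99); total interest = total paid − €8,717.00 = €6,644.99.
At €250.00/mo: 53 payments (last €5.61); total interest €4,288.61.
Interest saved = €6,644.99 − €4,288.61 = €2,356.38.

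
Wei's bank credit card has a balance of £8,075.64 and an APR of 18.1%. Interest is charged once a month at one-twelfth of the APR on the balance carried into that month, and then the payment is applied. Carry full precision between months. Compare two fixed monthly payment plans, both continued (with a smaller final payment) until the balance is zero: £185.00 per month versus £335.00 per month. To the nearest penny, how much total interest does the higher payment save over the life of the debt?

£3,160.94

Monthly rate r = 18.1%/12 = 1.50833% = 0.0150833.
At £185.00/mo: n = ⌈−ln(1 − rB₀/P)/ln(1+r)⌉ = 72 payments (last £139.29); total interest = total paid − £8,075.64 = £5,198.65.
At £335.00/mo: 31 payments (last £63.35); total interest £2,037.71.
Interest saved = £5,198.65 − £2,037.71 = £3,160.94.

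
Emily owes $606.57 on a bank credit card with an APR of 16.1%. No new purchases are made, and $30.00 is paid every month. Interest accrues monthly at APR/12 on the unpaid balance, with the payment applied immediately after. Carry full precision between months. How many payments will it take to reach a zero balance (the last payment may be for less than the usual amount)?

Monthly rate r = 16.1%/12 = 1.34167% = 0.0134167.
Recurrence: B ← B·(1+r) − $30.00.
Month 1: interest $8.14; balance after payment $584.71.
Month 2: interest $7.84; balance after payment $562.55.
Closed form: n = −ln(1 − rB₀/P)/ln(1+r) = −ln(0.72873)/ln(1.01342) ≈ 23.745, so the balance reaches zero during payment 24.

24 payments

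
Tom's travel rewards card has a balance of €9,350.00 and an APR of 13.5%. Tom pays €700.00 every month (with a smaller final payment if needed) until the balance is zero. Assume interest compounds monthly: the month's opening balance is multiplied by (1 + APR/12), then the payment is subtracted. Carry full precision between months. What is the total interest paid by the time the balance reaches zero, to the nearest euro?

Monthly rate r = 13.5%/12 = 1.125% = 0.01125.
Payoff takes n = ⌈−ln(1 − rB₀/P)/ln(1+r)⌉ = ⌈14.555⌉ = 15 payments; the last is €389.75.
Total paid = 14·€700.00 + €389.75 = €10,189.75.
Total interest = total paid − principal = €10,189.75 − €9,350.00 = €839.75.

€840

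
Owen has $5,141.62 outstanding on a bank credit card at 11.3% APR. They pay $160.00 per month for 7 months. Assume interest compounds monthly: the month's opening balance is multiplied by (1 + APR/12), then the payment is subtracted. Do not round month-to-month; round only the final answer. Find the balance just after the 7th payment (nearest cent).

$4,338.12

Monthly rate r = 11.3%/12 = 0.941667% = 0.00941667.
Each month: B ← B·(1+r) − $160.00.
Month 1: interest $48.42; balance after payment $5,030.04.
Month 2: interest $47.37; balance after payment $4,917.40.
Month 3: interest $46.31; balance after payment $4,803.71.
Month 4: interest $45.23; balance after payment $4,688.94.
Month 5: interest $44.15; balance after payment $4,573.10.
Month 6: interest $43.06; balance after payment $4,456.16.
Month 7: interest $41.96; balance after payment $4,338.12.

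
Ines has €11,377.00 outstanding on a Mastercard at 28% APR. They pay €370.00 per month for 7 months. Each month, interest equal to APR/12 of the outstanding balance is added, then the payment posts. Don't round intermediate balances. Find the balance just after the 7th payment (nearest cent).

Monthly rate r = 28%/12 = 2.33333% = 0.0233333.
Each month: B ← B·(1+r) − €370.00.
Month 1: interest €265.46; balance after payment €11,272.46.
Month 2: interest €263.02; balance after payment €11,165.49.
Month 3: interest €260.53; balance after payment €11,056.02.
Month 4: interest €257.97; balance after payment €10,943.99.
Month 5: interest €255.36; balance after payment €10,829.35.
Month 6: interest €252.68; balance after payment €10,712.03.
Month 7: interest €249.95; balance after payment €10,591.98.

€10,591.98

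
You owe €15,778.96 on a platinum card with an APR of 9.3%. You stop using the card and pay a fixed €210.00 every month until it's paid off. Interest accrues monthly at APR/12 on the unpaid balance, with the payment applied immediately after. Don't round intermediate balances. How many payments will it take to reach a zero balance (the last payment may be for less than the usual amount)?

Monthly rate r = 9.3%/12 = 0.775% = 0.00775.
Recurrence: B ← B·(1+r) − €210.00.
Month 1: interest €122.29; balance after payment €15,691.25.
Month 2: interest €121.61; balance after payment €15,602.85.
Closed form: n = −ln(1 − rB₀/P)/ln(1+r) = −ln(0.41768)/ln(1.00775) ≈ 113.086, so the balance reaches zero during payment 114.

114 payments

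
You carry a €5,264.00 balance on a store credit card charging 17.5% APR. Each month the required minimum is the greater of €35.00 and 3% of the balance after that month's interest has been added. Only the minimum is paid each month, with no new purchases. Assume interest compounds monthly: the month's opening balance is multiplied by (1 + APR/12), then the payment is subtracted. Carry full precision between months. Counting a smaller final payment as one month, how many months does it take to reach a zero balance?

141 months

Monthly rate r = 17.5%/12 = 1.45833% = 0.0145833.
While 3% of the post-interest balance exceeds €35.00, each month B ← (B·(1+r))·(1 − 0.03), i.e. B shrinks by the factor (1+r)·0.97 = 0.98415.
This holds for months 1–96. Entering month 97 the balance is €1,135.07; 3% of the post-interest balance is now below €35.00, so the flat €35.00 minimum applies from here.
From month 97 a fixed €35.00 at rate r clears €1,135.07 in 45 more payments. Total: 96 + 45 = 141 months.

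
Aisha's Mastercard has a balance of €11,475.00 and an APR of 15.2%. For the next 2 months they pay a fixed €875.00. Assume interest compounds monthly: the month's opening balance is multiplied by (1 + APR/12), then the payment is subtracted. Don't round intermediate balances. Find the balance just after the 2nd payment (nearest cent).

€10,006.46

Monthly rate r = 15.2%/12 = 1.26667% = 0.0126667.
Each month: B ← B·(1+r) − €875.00.
Month 1: interest €145.35; balance after payment €10,745.35.
Month 2: interest €136.11; balance after payment €10,006.46.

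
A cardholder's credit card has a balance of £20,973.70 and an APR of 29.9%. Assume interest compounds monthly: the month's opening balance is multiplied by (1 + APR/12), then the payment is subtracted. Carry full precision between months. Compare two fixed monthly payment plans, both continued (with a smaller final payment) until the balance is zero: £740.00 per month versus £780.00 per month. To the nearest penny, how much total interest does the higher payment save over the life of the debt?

£1,694.54

Monthly rate r = 29.9%/12 = 2.49167% = 0.0249167.
At £740.00/mo: n = ⌈−ln(1 − rB₀/P)/ln(1+r)⌉ = 50 payments (last £570.87); total interest = total paid − £20,973.70 = £15,857.17.
At £780.00/mo: 46 payments (last £36.33); total interest £14,162.63.
Interest saved = £15,857.17 − £14,162.63 = £1,694.54.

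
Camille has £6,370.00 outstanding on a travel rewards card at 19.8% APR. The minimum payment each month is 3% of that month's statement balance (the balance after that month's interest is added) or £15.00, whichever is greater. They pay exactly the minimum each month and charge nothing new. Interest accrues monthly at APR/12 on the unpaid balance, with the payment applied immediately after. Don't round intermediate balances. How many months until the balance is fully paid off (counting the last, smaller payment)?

Monthly rate r = 19.8%/12 = 1.65% = 0.0165.
While 3% of the post-interest balance exceeds £15.00, each month B ← (B·(1+r))·(1 − 0.03), i.e. B shrinks by the factor (1+r)·0.97 = 0.986.
This holds for months 1–182. Entering month 183 the balance is £489.94; 3% of the post-interest balance is now below £15.00, so the flat £15.00 minimum applies from here.
From month 183 a fixed £15.00 at rate r clears £489.94 in 48 more payments. Total: 182 + 48 = 230 months.

230 months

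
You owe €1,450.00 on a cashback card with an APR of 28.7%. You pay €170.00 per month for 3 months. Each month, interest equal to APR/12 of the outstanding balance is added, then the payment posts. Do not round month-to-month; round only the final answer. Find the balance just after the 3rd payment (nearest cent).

€1,034.25

Monthly rate r = 28.7%/12 = 2.39167% = 0.0239167.
Each month: B ← B·(1+r) − €170.00.
Month 1: interest €34.68; balance after payment €1,314.68.
Month 2: interest €31.44; balance after payment €1,176.12.
Month 3: interest €28.13; balance after payment €1,034.25.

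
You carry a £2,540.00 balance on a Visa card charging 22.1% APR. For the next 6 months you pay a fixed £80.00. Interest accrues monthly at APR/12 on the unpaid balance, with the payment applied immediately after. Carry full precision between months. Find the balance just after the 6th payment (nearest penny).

£2,331.26

Monthly rate r = 22.1%/12 = 1.84167% = 0.0184167.
Each month: B ← B·(1+r) − £80.00.
Month 1: interest £46.78; balance after payment £2,506.78.
Month 2: interest £46.17; balance after payment £2,472.94.
Month 3: interest £45.54; balance after payment £2,438.49.
Month 4: interest £44.91; balance after payment £2,403.40.
Month 5: interest £44.26; balance after payment £2,367.66.
Month 6: interest £43.60; balance after payment £2,331.26.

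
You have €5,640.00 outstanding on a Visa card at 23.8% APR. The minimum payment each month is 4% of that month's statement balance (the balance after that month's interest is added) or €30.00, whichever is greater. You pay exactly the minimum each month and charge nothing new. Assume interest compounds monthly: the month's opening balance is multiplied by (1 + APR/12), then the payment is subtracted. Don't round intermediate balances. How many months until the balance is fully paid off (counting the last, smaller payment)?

Monthly rate r = 23.8%/12 = 1.98333% = 0.0198333.
While 4% of the post-interest balance exceeds €30.00, each month B ← (B·(1+r))·(1 − 0.04), i.e. B shrinks by the factor (1+r)·0.96 = 0.97904.
This holds for months 1–97. Entering month 98 the balance is €722.64; 4% of the post-interest balance is now below €30.00, so the flat €30.00 minimum applies from here.
From month 98 a fixed €30.00 at rate r clears €722.64 in 34 more payments. Total: 97 + 34 = 131 months.

131 months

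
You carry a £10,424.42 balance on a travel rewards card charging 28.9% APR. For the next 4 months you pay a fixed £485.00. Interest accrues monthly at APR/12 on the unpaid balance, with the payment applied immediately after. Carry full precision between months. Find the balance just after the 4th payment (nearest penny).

Monthly rate r = 28.9%/12 = 2.40833% = 0.0240833.
Each month: B ← B·(1+r) − £485.00.
Month 1: interest £251.05; balance after payment £10,190.47.
Month 2: interest £245.42; balance after payment £9,950.90.
Month 3: interest £239.65; balance after payment £9,705.55.
Month 4: interest £233.74; balance after payment £9,454.29.

£9,454.29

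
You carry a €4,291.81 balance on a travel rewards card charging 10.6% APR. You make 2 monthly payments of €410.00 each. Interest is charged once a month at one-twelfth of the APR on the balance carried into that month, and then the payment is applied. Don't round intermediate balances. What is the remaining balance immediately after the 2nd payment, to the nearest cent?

€3,544.35

Monthly rate r = 10.6%/12 = 0.883333% = 0.00883333.
Each month: B ← B·(1+r) − €410.00.
Month 1: interest €37.91; balance after payment €3,919.72.
Month 2: interest €34.62; balance after payment €3,544.35.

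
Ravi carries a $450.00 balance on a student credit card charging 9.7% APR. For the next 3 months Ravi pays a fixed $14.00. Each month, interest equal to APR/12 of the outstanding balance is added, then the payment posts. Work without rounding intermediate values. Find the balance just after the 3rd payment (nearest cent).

Monthly rate r = 9.7%/12 = 0.808333% = 0.00808333.
Each month: B ← B·(1+r) − $14.00.
Month 1: interest $3.64; balance after payment $439.64.
Month 2: interest $3.55; balance after payment $429.19.
Month 3: interest $3.47; balance after payment $418.66.

$418.66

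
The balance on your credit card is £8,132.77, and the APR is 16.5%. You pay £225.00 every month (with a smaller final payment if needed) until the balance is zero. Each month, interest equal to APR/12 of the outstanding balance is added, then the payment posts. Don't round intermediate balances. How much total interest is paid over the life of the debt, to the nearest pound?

£3,189

Monthly rate r = 16.5%/12 = 1.375% = 0.01375.
Payoff takes n = ⌈−ln(1 − rB₀/P)/ln(1+r)⌉ = ⌈50.319⌉ = 51 payments; the last is £72.07.
Total paid = 50·£225.00 + £72.07 = £11,322.07.
Total interest = total paid − principal = £11,322.07 − £8,132.77 = £3,189.30.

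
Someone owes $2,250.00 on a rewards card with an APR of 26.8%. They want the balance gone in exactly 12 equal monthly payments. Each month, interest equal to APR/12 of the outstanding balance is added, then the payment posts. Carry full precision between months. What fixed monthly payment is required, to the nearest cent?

$215.82

Monthly rate r = 26.8%/12 = 2.23333% = 0.0223333.
Level-payment amortization: P = B₀·r / (1 − (1+r)^(−n)) = 2250.00·0.0223333 / (1 − 1.02233^(−12)).
Denominator 1 − (1+r)^(−12) = 0.232833297.
P = 50.25 / 0.232833297 ≈ 215.82.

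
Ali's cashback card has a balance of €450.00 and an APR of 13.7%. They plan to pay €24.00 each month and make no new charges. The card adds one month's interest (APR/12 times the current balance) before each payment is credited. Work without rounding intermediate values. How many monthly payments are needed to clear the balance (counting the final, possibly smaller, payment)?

Monthly rate r = 13.7%/12 = 1.14167% = 0.0114167.
Recurrence: B ← B·(1+r) − €24.00.
Month 1: interest €5.14; balance after payment €431.14.
Month 2: interest €4.92; balance after payment €412.06.
Closed form: n = −ln(1 − rB₀/P)/ln(1+r) = −ln(0.78594)/ln(1.01142) ≈ 21.219, so the balance reaches zero during payment 22.

22 months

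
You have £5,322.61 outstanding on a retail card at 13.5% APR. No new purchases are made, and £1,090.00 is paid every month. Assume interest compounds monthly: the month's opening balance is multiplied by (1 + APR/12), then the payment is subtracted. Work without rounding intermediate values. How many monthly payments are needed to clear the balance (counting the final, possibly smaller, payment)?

6 payments

Monthly rate r = 13.5%/12 = 1.125% = 0.01125.
Recurrence: B ← B·(1+r) − £1,090.00.
Month 1: interest £59.88; balance after payment £4,292.49.
Month 2: interest £48.29; balance after payment £3,250.78.
Month 3: interest £36.57; balance after payment £2,197.35.
Month 4: interest £24.72; balance after payment £1,132.07.
Month 5: interest £12.74; balance after payment £54.81.
Month 6: interest £0.62; balance after payment £0.00.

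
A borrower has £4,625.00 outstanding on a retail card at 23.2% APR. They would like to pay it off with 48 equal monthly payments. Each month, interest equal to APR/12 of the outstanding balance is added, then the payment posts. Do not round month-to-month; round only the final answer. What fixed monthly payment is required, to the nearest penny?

Monthly rate r = 23.2%/12 = 1.93333% = 0.0193333.
Level-payment amortization: P = B₀·r / (1 − (1+r)^(−n)) = 4625.00·0.0193333 / (1 − 1.01933^(−48)).
Denominator 1 − (1+r)^(−48) = 0.601139403.
P = 89.4167 / 0.601139403 ≈ 148.75.

£148.75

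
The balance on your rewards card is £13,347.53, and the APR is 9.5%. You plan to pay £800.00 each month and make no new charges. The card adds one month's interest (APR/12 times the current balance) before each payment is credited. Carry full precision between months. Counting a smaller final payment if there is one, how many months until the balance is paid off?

18 payments

Monthly rate r = 9.5%/12 = 0.791667% = 0.00791667.
Recurrence: B ← B·(1+r) − £800.00.
Month 1: interest £105.67; balance after payment £12,653.20.
Month 2: interest £100.17; balance after payment £11,953.37.
Closed form: n = −ln(1 − rB₀/P)/ln(1+r) = −ln(0.86792)/ln(1.00792) ≈ 17.965, so the balance reaches zero during payment 18.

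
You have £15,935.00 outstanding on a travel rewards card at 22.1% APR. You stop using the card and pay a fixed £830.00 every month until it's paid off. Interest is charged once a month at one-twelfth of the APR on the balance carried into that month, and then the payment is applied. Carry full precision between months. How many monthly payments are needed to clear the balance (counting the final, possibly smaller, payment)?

Monthly rate r = 22.1%/12 = 1.84167% = 0.0184167.
Recurrence: B ← B·(1+r) − £830.00.
Month 1: interest £293.47; balance after payment £15,398.47.
Month 2: interest £283.59; balance after payment £14,852.06.
Closed form: n = −ln(1 − rB₀/P)/ln(1+r) = −ln(0.64642)/ln(1.01842) ≈ 23.908, so the balance reaches zero during payment 24.

24 payments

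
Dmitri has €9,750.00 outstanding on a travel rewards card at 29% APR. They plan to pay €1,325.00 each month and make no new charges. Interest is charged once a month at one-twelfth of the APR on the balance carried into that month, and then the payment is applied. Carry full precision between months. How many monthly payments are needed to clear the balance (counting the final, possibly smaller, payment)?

9 months

Monthly rate r = 29%/12 = 2.41667% = 0.0241667.
Recurrence: B ← B·(1+r) − €1,325.00.
Month 1: interest €235.62; balance after payment €8,660.62.
Month 2: interest €209.30; balance after payment €7,544.92.
Closed form: n = −ln(1 − rB₀/P)/ln(1+r) = −ln(0.82217)/ln(1.02417) ≈ 8.200, so the balance reaches zero during payment 9.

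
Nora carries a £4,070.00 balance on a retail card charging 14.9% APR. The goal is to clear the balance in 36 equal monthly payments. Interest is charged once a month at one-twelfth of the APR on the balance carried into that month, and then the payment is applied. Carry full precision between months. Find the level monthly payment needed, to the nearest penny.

Monthly rate r = 14.9%/12 = 1.24167% = 0.0124167.
Level-payment amortization: P = B₀·r / (1 − (1+r)^(−n)) = 4070.00·0.0124167 / (1 − 1.01242^(−36)).
Denominator 1 − (1+r)^(−36) = 0.358693409.
P = 50.5358 / 0.358693409 ≈ 140.89.

£140.89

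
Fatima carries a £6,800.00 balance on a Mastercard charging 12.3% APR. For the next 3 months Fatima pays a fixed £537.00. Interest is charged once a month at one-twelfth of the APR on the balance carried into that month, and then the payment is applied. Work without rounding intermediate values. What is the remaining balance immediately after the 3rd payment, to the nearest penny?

£5,383.68

Monthly rate r = 12.3%/12 = 1.025% = 0.01025.
Each month: B ← B·(1+r) − £537.00.
Month 1: interest £69.70; balance after payment £6,332.70.
Month 2: interest £64.91; balance after payment £5,860.61.
Month 3: interest £60.07; balance after payment £5,383.68.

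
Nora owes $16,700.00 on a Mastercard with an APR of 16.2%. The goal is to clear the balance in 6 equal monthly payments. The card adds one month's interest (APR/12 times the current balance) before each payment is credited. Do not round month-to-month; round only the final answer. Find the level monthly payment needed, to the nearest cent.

Monthly rate r = 16.2%/12 = 1.35% = 0.0135.
Level-payment amortization: P = B₀·r / (1 − (1+r)^(−n)) = 16700.00·0.0135 / (1 − 1.0135^(−6)).
Denominator 1 − (1+r)^(−6) = 0.0773064562.
P = 225.45 / 0.0773064562 ≈ 2916.32.

$2,916.32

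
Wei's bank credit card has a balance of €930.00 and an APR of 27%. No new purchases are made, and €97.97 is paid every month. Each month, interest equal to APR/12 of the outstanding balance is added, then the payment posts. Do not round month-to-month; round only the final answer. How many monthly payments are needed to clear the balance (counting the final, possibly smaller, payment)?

11 months

Monthly rate r = 27%/12 = 2.25% = 0.0225.
Recurrence: B ← B·(1+r) − €97.97.
Month 1: interest €20.93; balance after payment €852.95.
Month 2: interest €19.19; balance after payment €774.18.
Closed form: n = −ln(1 − rB₀/P)/ln(1+r) = −ln(0.78641)/ln(1.0225) ≈ 10.798, so the balance reaches zero during payment 11.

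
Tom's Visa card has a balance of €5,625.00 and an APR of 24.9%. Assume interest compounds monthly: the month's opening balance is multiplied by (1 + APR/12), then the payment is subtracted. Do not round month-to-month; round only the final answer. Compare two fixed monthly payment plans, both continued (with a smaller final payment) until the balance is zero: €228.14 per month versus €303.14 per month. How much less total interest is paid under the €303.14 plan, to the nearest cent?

Monthly rate r = 24.9%/12 = 2.075% = 0.02075.
At €228.14/mo: n = ⌈−ln(1 − rB₀/P)/ln(1+r)⌉ = 35 payments (last €204.19); total interest = total paid − €5,625.00 = €2,335.95.
At €303.14/mo: 24 payments (last €204.67); total interest €1,551.89.
Interest saved = €2,335.95 − €1,551.89 = €784.06.

€784.06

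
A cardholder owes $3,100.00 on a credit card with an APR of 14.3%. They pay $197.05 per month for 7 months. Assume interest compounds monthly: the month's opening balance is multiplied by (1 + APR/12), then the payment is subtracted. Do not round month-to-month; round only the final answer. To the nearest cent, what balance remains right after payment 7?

$1,938.37

Monthly rate r = 14.3%/12 = 1.19167% = 0.0119167.
Each month: B ← B·(1+r) − $197.05.
Month 1: interest $36.94; balance after payment $2,939.89.
Month 2: interest $35.03; balance after payment $2,777.88.
Month 3: interest $33.10; balance after payment $2,613.93.
Month 4: interest $31.15; balance after payment $2,448.03.
Month 5: interest $29.17; balance after payment $2,280.15.
Month 6: interest $27.17; balance after payment $2,110.27.
Month 7: interest $25.15; balance after payment $1,938.37.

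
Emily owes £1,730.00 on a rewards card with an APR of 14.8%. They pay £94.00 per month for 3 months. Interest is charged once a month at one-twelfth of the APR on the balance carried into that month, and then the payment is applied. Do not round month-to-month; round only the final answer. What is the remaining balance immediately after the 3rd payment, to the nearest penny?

Monthly rate r = 14.8%/12 = 1.23333% = 0.0123333.
Each month: B ← B·(1+r) − £94.00.
Month 1: interest £21.34; balance after payment £1,657.34.
Month 2: interest £20.44; balance after payment £1,583.78.
Month 3: interest £19.53; balance after payment £1,509.31.

£1,509.31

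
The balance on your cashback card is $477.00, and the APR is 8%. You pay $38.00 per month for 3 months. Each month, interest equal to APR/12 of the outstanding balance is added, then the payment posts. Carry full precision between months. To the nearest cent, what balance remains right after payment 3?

Monthly rate r = 8%/12 = 0.666667% = 0.00666667.
Each month: B ← B·(1+r) − $38.00.
Month 1: interest $3.18; balance after payment $442.18.
Month 2: interest $2.95; balance after payment $407.13.
Month 3: interest $2.71; balance after payment $371.84.

$371.84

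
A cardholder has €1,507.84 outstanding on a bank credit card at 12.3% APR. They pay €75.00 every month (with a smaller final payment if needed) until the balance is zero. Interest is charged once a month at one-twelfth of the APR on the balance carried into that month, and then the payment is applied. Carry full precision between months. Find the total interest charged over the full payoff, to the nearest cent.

€189.39

Monthly rate r = 12.3%/12 = 1.025% = 0.01025.
Payoff takes n = ⌈−ln(1 − rB₀/P)/ln(1+r)⌉ = ⌈22.629⌉ = 23 payments; the last is €47.23.
Total paid = 22·€75.00 + €47.23 = €1,697.23.
Total interest = total paid − principal = €1,697.23 − €1,507.84 = €189.39.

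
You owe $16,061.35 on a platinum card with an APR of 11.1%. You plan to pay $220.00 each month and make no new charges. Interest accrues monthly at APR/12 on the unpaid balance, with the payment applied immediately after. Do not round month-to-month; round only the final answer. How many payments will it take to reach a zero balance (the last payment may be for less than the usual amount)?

Monthly rate r = 11.1%/12 = 0.925% = 0.00925.
Recurrence: B ← B·(1+r) − $220.00.
Month 1: interest $148.57; balance after payment $15,989.92.
Month 2: interest $147.91; balance after payment $15,917.82.
Closed form: n = −ln(1 − rB₀/P)/ln(1+r) = −ln(0.32469)/ln(1.00925) ≈ 122.170, so the balance reaches zero during payment 123.

123 months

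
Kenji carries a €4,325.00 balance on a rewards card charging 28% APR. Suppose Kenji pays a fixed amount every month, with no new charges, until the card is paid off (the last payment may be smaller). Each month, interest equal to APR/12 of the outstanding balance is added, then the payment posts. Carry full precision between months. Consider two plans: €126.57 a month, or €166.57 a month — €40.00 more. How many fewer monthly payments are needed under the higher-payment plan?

29 fewer payments

Monthly rate r = 28%/12 = 2.33333% = 0.0233333.
At €126.57/mo: n = ⌈−ln(1 − rB₀/P)/ln(1+r)⌉ = 70 payments (last €25.58); total interest = total paid − €4,325.00 = €4,433.91.
At €166.57/mo: 41 payments (last €61.23); total interest €2,399.03.
Payments saved = 70 − 41 = 29.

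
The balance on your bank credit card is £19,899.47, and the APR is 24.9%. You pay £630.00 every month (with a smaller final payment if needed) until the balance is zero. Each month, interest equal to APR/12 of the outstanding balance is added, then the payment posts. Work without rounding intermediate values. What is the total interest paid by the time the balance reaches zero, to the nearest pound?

£12,784

Monthly rate r = 24.9%/12 = 2.075% = 0.02075.
Payoff takes n = ⌈−ln(1 − rB₀/P)/ln(1+r)⌉ = ⌈51.877⌉ = 52 payments; the last is £553.04.
Total paid = 51·£630.00 + £553.04 = £32,683.04.
Total interest = total paid − principal = £32,683.04 − £19,899.47 = £12,783.57.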